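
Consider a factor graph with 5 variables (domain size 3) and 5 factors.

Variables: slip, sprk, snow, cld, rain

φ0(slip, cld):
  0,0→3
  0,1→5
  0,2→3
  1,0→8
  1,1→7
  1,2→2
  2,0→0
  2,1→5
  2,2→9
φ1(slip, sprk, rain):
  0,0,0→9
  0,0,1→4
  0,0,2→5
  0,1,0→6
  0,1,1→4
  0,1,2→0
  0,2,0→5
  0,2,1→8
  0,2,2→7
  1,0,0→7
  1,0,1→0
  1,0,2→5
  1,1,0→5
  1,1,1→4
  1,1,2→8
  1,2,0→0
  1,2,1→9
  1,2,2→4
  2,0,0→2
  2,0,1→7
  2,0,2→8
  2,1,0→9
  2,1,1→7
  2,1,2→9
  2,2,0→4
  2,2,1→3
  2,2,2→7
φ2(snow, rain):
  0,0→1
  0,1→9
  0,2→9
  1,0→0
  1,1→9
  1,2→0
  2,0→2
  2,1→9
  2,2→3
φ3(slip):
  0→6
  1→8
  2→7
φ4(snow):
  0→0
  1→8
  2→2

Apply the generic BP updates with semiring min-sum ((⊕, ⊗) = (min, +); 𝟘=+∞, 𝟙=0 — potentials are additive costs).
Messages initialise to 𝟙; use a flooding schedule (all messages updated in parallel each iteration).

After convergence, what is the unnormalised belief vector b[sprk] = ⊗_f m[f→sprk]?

b[sprk] = [10, 14, 11]

init: all messages = 𝟙 over 3 values
r1 m[φ0→slip] = [3, 2, 0]
r1 m[φ0→cld] = [0, 5, 2]
r1 m[φ1→slip] = [0, 0, 2]
r1 m[φ1→sprk] = [0, 0, 0]
r1 m[φ1→rain] = [0, 0, 0]
r1 m[φ2→snow] = [1, 0, 2]
r1 m[φ2→rain] = [0, 9, 0]
r1 m[φ3→slip] = [6, 8, 7]
r1 m[φ4→snow] = [0, 8, 2]
r1 m[slip→φ0] = [0, 0, 0]
r1 m[slip→φ1] = [0, 0, 0]
r1 m[slip→φ3] = [0, 0, 0]
r1 m[sprk→φ1] = [0, 0, 0]
r1 m[snow→φ2] = [0, 0, 0]
r1 m[snow→φ4] = [0, 0, 0]
r1 m[cld→φ0] = [0, 0, 0]
r1 m[rain→φ1] = [0, 0, 0]
r1 m[rain→φ2] = [0, 0, 0]
r2 m[φ0→slip] = [3, 2, 0]
r2 m[φ0→cld] = [0, 5, 2]
r2 m[φ1→slip] = [0, 0, 2]
r2 m[φ1→sprk] = [0, 0, 0]
r2 m[φ1→rain] = [0, 0, 0]
r2 m[φ2→snow] = [1, 0, 2]
r2 m[φ2→rain] = [0, 9, 0]
r2 m[φ3→slip] = [6, 8, 7]
r2 m[φ4→snow] = [0, 8, 2]
r2 m[slip→φ0] = [6, 8, 9]
r2 m[slip→φ1] = [9, 10, 7]
r2 m[slip→φ3] = [3, 2, 2]
r2 m[sprk→φ1] = [0, 0, 0]
r2 m[snow→φ2] = [0, 8, 2]
r2 m[snow→φ4] = [1, 0, 2]
r2 m[cld→φ0] = [0, 0, 0]
r2 m[rain→φ1] = [0, 9, 0]
r2 m[rain→φ2] = [0, 0, 0]
r3 m[φ0→slip] = [3, 2, 0]
r3 m[φ0→cld] = [9, 11, 9]
r3 m[φ1→slip] = [0, 0, 2]
r3 m[φ1→sprk] = [9, 9, 10]
r3 m[φ1→rain] = [9, 10, 9]
r3 m[φ2→snow] = [1, 0, 2]
r3 m[φ2→rain] = [1, 9, 5]
r3 m[φ3→slip] = [6, 8, 7]
r3 m[φ4→snow] = [0, 8, 2]
r3 m[slip→φ0] = [6, 8, 9]
r3 m[slip→φ1] = [9, 10, 7]
r3 m[slip→φ3] = [3, 2, 2]
r3 m[sprk→φ1] = [0, 0, 0]
r3 m[snow→φ2] = [0, 8, 2]
r3 m[snow→φ4] = [1, 0, 2]
r3 m[cld→φ0] = [0, 0, 0]
r3 m[rain→φ1] = [0, 9, 0]
r3 m[rain→φ2] = [0, 0, 0]
r4 m[φ0→slip] = [3, 2, 0]
r4 m[φ0→cld] = [9, 11, 9]
r4 m[φ1→slip] = [0, 0, 2]
r4 m[φ1→sprk] = [9, 9, 10]
r4 m[φ1→rain] = [9, 10, 9]
r4 m[φ2→snow] = [1, 0, 2]
r4 m[φ2→rain] = [1, 9, 5]
r4 m[φ3→slip] = [6, 8, 7]
r4 m[φ4→snow] = [0, 8, 2]
r4 m[slip→φ0] = [6, 8, 9]
r4 m[slip→φ1] = [9, 10, 7]
r4 m[slip→φ3] = [3, 2, 2]
r4 m[sprk→φ1] = [0, 0, 0]
r4 m[snow→φ2] = [0, 8, 2]
r4 m[snow→φ4] = [1, 0, 2]
r4 m[cld→φ0] = [0, 0, 0]
r4 m[rain→φ1] = [1, 9, 5]
r4 m[rain→φ2] = [9, 10, 9]
r5 m[φ0→slip] = [3, 2, 0]
r5 m[φ0→cld] = [9, 11, 9]
r5 m[φ1→slip] = [5, 1, 3]
r5 m[φ1→sprk] = [10, 14, 11]
r5 m[φ1→rain] = [9, 10, 9]
r5 m[φ2→snow] = [10, 9, 11]
r5 m[φ2→rain] = [1, 9, 5]
r5 m[φ3→slip] = [6, 8, 7]
r5 m[φ4→snow] = [0, 8, 2]
r5 m[slip→φ0] = [6, 8, 9]
r5 m[slip→φ1] = [9, 10, 7]
r5 m[slip→φ3] = [3, 2, 2]
r5 m[sprk→φ1] = [0, 0, 0]
r5 m[snow→φ2] = [0, 8, 2]
r5 m[snow→φ4] = [1, 0, 2]
r5 m[cld→φ0] = [0, 0, 0]
r5 m[rain→φ1] = [1, 9, 5]
r5 m[rain→φ2] = [9, 10, 9]
r6 m[φ0→slip] = [3, 2, 0]
r6 m[φ0→cld] = [9, 11, 9]
r6 m[φ1→slip] = [5, 1, 3]
r6 m[φ1→sprk] = [10, 14, 11]
r6 m[φ1→rain] = [9, 10, 9]
r6 m[φ2→snow] = [10, 9, 11]
r6 m[φ2→rain] = [1, 9, 5]
r6 m[φ3→slip] = [6, 8, 7]
r6 m[φ4→snow] = [0, 8, 2]
r6 m[slip→φ0] = [11, 9, 10]
r6 m[slip→φ1] = [9, 10, 7]
r6 m[slip→φ3] = [8, 3, 3]
r6 m[sprk→φ1] = [0, 0, 0]
r6 m[snow→φ2] = [0, 8, 2]
r6 m[snow→φ4] = [10, 9, 11]
r6 m[cld→φ0] = [0, 0, 0]
r6 m[rain→φ1] = [1, 9, 5]
r6 m[rain→φ2] = [9, 10, 9]
r7 m[φ0→slip] = [3, 2, 0]
r7 m[φ0→cld] = [10, 15, 11]
r7 m[φ1→slip] = [5, 1, 3]
r7 m[φ1→sprk] = [10, 14, 11]
r7 m[φ1→rain] = [9, 10, 9]
r7 m[φ2→snow] = [10, 9, 11]
r7 m[φ2→rain] = [1, 9, 5]
r7 m[φ3→slip] = [6, 8, 7]
r7 m[φ4→snow] = [0, 8, 2]
r7 m[slip→φ0] = [11, 9, 10]
r7 m[slip→φ1] = [9, 10, 7]
r7 m[slip→φ3] = [8, 3, 3]
r7 m[sprk→φ1] = [0, 0, 0]
r7 m[snow→φ2] = [0, 8, 2]
r7 m[snow→φ4] = [10, 9, 11]
r7 m[cld→φ0] = [0, 0, 0]
r7 m[rain→φ1] = [1, 9, 5]
r7 m[rain→φ2] = [9, 10, 9]
r8 m[φ0→slip] = [3, 2, 0]
r8 m[φ0→cld] = [10, 15, 11]
r8 m[φ1→slip] = [5, 1, 3]
r8 m[φ1→sprk] = [10, 14, 11]
r8 m[φ1→rain] = [9, 10, 9]
r8 m[φ2→snow] = [10, 9, 11]
r8 m[φ2→rain] = [1, 9, 5]
r8 m[φ3→slip] = [6, 8, 7]
r8 m[φ4→snow] = [0, 8, 2]
r8 m[slip→φ0] = [11, 9, 10]
r8 m[slip→φ1] = [9, 10, 7]
r8 m[slip→φ3] = [8, 3, 3]
r8 m[sprk→φ1] = [0, 0, 0]
r8 m[snow→φ2] = [0, 8, 2]
r8 m[snow→φ4] = [10, 9, 11]
r8 m[cld→φ0] = [0, 0, 0]
r8 m[rain→φ1] = [1, 9, 5]
r8 m[rain→φ2] = [9, 10, 9]
fixed point reached at round 8
b[sprk] = ⊗ incoming = [10, 14, 11]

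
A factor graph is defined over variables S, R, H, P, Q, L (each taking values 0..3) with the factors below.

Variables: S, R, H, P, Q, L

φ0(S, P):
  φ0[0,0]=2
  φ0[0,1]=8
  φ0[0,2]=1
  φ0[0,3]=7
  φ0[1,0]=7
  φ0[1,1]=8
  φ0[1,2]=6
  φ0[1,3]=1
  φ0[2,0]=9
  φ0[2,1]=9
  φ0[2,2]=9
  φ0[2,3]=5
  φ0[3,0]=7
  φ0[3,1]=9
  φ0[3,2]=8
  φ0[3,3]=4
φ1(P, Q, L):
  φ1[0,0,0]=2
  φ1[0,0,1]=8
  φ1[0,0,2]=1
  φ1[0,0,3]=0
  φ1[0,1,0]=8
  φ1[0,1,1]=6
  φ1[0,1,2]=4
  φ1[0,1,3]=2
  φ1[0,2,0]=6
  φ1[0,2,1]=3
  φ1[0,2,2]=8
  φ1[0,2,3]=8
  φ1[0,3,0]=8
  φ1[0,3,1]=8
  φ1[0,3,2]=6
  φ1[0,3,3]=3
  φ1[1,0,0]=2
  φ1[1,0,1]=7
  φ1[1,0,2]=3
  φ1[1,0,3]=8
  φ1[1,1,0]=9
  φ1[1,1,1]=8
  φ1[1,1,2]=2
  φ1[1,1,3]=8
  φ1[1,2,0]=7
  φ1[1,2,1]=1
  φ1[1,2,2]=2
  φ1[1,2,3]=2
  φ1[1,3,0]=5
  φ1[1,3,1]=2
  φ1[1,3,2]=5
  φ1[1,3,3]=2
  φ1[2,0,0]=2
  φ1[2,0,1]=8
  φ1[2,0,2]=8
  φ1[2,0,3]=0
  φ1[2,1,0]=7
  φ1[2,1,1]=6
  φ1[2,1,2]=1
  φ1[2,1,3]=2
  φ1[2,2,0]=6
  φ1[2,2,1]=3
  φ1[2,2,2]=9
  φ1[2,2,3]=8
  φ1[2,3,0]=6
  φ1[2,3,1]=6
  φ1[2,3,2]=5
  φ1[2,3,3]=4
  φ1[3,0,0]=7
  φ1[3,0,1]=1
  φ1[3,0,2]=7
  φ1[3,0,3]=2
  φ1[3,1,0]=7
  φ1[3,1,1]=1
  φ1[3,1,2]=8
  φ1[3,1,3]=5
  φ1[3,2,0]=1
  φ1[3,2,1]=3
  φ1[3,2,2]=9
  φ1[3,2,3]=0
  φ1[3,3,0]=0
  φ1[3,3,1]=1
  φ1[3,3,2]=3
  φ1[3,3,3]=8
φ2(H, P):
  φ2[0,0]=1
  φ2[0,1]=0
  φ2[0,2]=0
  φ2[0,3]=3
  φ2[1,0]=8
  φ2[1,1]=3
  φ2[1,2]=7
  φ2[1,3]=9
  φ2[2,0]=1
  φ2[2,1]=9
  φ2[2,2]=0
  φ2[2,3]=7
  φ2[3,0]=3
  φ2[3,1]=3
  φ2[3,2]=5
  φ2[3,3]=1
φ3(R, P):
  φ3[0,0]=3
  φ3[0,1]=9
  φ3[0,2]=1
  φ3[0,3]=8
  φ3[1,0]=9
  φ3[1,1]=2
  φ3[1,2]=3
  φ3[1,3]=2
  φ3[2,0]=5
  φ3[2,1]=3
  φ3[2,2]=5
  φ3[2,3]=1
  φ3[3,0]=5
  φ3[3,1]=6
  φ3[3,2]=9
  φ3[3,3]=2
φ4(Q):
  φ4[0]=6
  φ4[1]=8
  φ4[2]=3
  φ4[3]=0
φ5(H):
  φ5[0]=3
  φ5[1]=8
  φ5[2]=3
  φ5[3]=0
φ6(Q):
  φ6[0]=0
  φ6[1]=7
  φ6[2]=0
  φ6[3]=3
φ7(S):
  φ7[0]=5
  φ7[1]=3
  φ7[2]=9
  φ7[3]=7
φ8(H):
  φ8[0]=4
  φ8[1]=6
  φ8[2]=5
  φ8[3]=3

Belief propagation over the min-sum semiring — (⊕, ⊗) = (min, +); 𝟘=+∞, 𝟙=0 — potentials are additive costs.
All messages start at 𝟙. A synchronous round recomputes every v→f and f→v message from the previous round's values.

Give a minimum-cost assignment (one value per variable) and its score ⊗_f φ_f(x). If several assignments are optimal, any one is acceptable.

assignment: (S=1, R=2, H=3, P=3, Q=2, L=3); score = 12

init: all messages = 𝟙 over 4 values
r1 m[φ0→S] = [1, 1, 5, 4]
r1 m[φ0→P] = [2, 8, 1, 1]
r1 m[φ1→P] = [0, 1, 0, 0]
r1 m[φ1→Q] = [0, 1, 0, 0]
r1 m[φ1→L] = [0, 1, 1, 0]
r1 m[φ2→H] = [0, 3, 0, 1]
r1 m[φ2→P] = [1, 0, 0, 1]
r1 m[φ3→R] = [1, 2, 1, 2]
r1 m[φ3→P] = [3, 2, 1, 1]
r1 m[φ4→Q] = [6, 8, 3, 0]
r1 m[φ5→H] = [3, 8, 3, 0]
r1 m[φ6→Q] = [0, 7, 0, 3]
r1 m[φ7→S] = [5, 3, 9, 7]
r1 m[φ8→H] = [4, 6, 5, 3]
r1 m[S→φ0] = [0, 0, 0, 0]
r1 m[S→φ7] = [0, 0, 0, 0]
r1 m[R→φ3] = [0, 0, 0, 0]
r1 m[H→φ2] = [0, 0, 0, 0]
r1 m[H→φ5] = [0, 0, 0, 0]
r1 m[H→φ8] = [0, 0, 0, 0]
r1 m[P→φ0] = [0, 0, 0, 0]
r1 m[P→φ1] = [0, 0, 0, 0]
r1 m[P→φ2] = [0, 0, 0, 0]
r1 m[P→φ3] = [0, 0, 0, 0]
r1 m[Q→φ1] = [0, 0, 0, 0]
r1 m[Q→φ4] = [0, 0, 0, 0]
r1 m[Q→φ6] = [0, 0, 0, 0]
r1 m[L→φ1] = [0, 0, 0, 0]
r2 m[φ0→S] = [1, 1, 5, 4]
r2 m[φ0→P] = [2, 8, 1, 1]
r2 m[φ1→P] = [0, 1, 0, 0]
r2 m[φ1→Q] = [0, 1, 0, 0]
r2 m[φ1→L] = [0, 1, 1, 0]
r2 m[φ2→H] = [0, 3, 0, 1]
r2 m[φ2→P] = [1, 0, 0, 1]
r2 m[φ3→R] = [1, 2, 1, 2]
r2 m[φ3→P] = [3, 2, 1, 1]
r2 m[φ4→Q] = [6, 8, 3, 0]
r2 m[φ5→H] = [3, 8, 3, 0]
r2 m[φ6→Q] = [0, 7, 0, 3]
r2 m[φ7→S] = [5, 3, 9, 7]
r2 m[φ8→H] = [4, 6, 5, 3]
r2 m[S→φ0] = [5, 3, 9, 7]
r2 m[S→φ7] = [1, 1, 5, 4]
r2 m[R→φ3] = [0, 0, 0, 0]
r2 m[H→φ2] = [7, 14, 8, 3]
r2 m[H→φ5] = [4, 9, 5, 4]
r2 m[H→φ8] = [3, 11, 3, 1]
r2 m[P→φ0] = [4, 3, 1, 2]
r2 m[P→φ1] = [6, 10, 2, 3]
r2 m[P→φ2] = [5, 11, 2, 2]
r2 m[P→φ3] = [3, 9, 1, 2]
r2 m[Q→φ1] = [6, 15, 3, 3]
r2 m[Q→φ4] = [0, 8, 0, 3]
r2 m[Q→φ6] = [6, 9, 3, 0]
r2 m[L→φ1] = [0, 0, 0, 0]
r3 m[φ0→S] = [2, 3, 7, 6]
r3 m[φ0→P] = [7, 11, 6, 4]
r3 m[φ1→P] = [6, 4, 6, 3]
r3 m[φ1→Q] = [2, 3, 3, 3]
r3 m[φ1→L] = [6, 7, 9, 6]
r3 m[φ2→H] = [2, 9, 2, 3]
r3 m[φ2→P] = [6, 6, 7, 4]
r3 m[φ3→R] = [2, 4, 3, 4]
r3 m[φ3→P] = [3, 2, 1, 1]
r3 m[φ4→Q] = [6, 8, 3, 0]
r3 m[φ5→H] = [3, 8, 3, 0]
r3 m[φ6→Q] = [0, 7, 0, 3]
r3 m[φ7→S] = [5, 3, 9, 7]
r3 m[φ8→H] = [4, 6, 5, 3]
r3 m[S→φ0] = [5, 3, 9, 7]
r3 m[S→φ7] = [1, 1, 5, 4]
r3 m[R→φ3] = [0, 0, 0, 0]
r3 m[H→φ2] = [7, 14, 8, 3]
r3 m[H→φ5] = [4, 9, 5, 4]
r3 m[H→φ8] = [3, 11, 3, 1]
r3 m[P→φ0] = [4, 3, 1, 2]
r3 m[P→φ1] = [6, 10, 2, 3]
r3 m[P→φ2] = [5, 11, 2, 2]
r3 m[P→φ3] = [3, 9, 1, 2]
r3 m[Q→φ1] = [6, 15, 3, 3]
r3 m[Q→φ4] = [0, 8, 0, 3]
r3 m[Q→φ6] = [6, 9, 3, 0]
r3 m[L→φ1] = [0, 0, 0, 0]
r4 m[φ0→S] = [2, 3, 7, 6]
r4 m[φ0→P] = [7, 11, 6, 4]
r4 m[φ1→P] = [6, 4, 6, 3]
r4 m[φ1→Q] = [2, 3, 3, 3]
r4 m[φ1→L] = [6, 7, 9, 6]
r4 m[φ2→H] = [2, 9, 2, 3]
r4 m[φ2→P] = [6, 6, 7, 4]
r4 m[φ3→R] = [2, 4, 3, 4]
r4 m[φ3→P] = [3, 2, 1, 1]
r4 m[φ4→Q] = [6, 8, 3, 0]
r4 m[φ5→H] = [3, 8, 3, 0]
r4 m[φ6→Q] = [0, 7, 0, 3]
r4 m[φ7→S] = [5, 3, 9, 7]
r4 m[φ8→H] = [4, 6, 5, 3]
r4 m[S→φ0] = [5, 3, 9, 7]
r4 m[S→φ7] = [2, 3, 7, 6]
r4 m[R→φ3] = [0, 0, 0, 0]
r4 m[H→φ2] = [7, 14, 8, 3]
r4 m[H→φ5] = [6, 15, 7, 6]
r4 m[H→φ8] = [5, 17, 5, 3]
r4 m[P→φ0] = [15, 12, 14, 8]
r4 m[P→φ1] = [16, 19, 14, 9]
r4 m[P→φ2] = [16, 17, 13, 8]
r4 m[P→φ3] = [19, 21, 19, 11]
r4 m[Q→φ1] = [6, 15, 3, 3]
r4 m[Q→φ4] = [2, 10, 3, 6]
r4 m[Q→φ6] = [8, 11, 6, 3]
r4 m[L→φ1] = [0, 0, 0, 0]
r5 m[φ0→S] = [15, 9, 13, 12]
r5 m[φ0→P] = [7, 11, 6, 4]
r5 m[φ1→P] = [6, 4, 6, 3]
r5 m[φ1→Q] = [10, 10, 9, 9]
r5 m[φ1→L] = [12, 13, 15, 12]
r5 m[φ2→H] = [11, 17, 13, 9]
r5 m[φ2→P] = [6, 6, 7, 4]
r5 m[φ3→R] = [19, 13, 12, 13]
r5 m[φ3→P] = [3, 2, 1, 1]
r5 m[φ4→Q] = [6, 8, 3, 0]
r5 m[φ5→H] = [3, 8, 3, 0]
r5 m[φ6→Q] = [0, 7, 0, 3]
r5 m[φ7→S] = [5, 3, 9, 7]
r5 m[φ8→H] = [4, 6, 5, 3]
r5 m[S→φ0] = [5, 3, 9, 7]
r5 m[S→φ7] = [2, 3, 7, 6]
r5 m[R→φ3] = [0, 0, 0, 0]
r5 m[H→φ2] = [7, 14, 8, 3]
r5 m[H→φ5] = [6, 15, 7, 6]
r5 m[H→φ8] = [5, 17, 5, 3]
r5 m[P→φ0] = [15, 12, 14, 8]
r5 m[P→φ1] = [16, 19, 14, 9]
r5 m[P→φ2] = [16, 17, 13, 8]
r5 m[P→φ3] = [19, 21, 19, 11]
r5 m[Q→φ1] = [6, 15, 3, 3]
r5 m[Q→φ4] = [2, 10, 3, 6]
r5 m[Q→φ6] = [8, 11, 6, 3]
r5 m[L→φ1] = [0, 0, 0, 0]
r6 m[φ0→S] = [15, 9, 13, 12]
r6 m[φ0→P] = [7, 11, 6, 4]
r6 m[φ1→P] = [6, 4, 6, 3]
r6 m[φ1→Q] = [10, 10, 9, 9]
r6 m[φ1→L] = [12, 13, 15, 12]
r6 m[φ2→H] = [11, 17, 13, 9]
r6 m[φ2→P] = [6, 6, 7, 4]
r6 m[φ3→R] = [19, 13, 12, 13]
r6 m[φ3→P] = [3, 2, 1, 1]
r6 m[φ4→Q] = [6, 8, 3, 0]
r6 m[φ5→H] = [3, 8, 3, 0]
r6 m[φ6→Q] = [0, 7, 0, 3]
r6 m[φ7→S] = [5, 3, 9, 7]
r6 m[φ8→H] = [4, 6, 5, 3]
r6 m[S→φ0] = [5, 3, 9, 7]
r6 m[S→φ7] = [15, 9, 13, 12]
r6 m[R→φ3] = [0, 0, 0, 0]
r6 m[H→φ2] = [7, 14, 8, 3]
r6 m[H→φ5] = [15, 23, 18, 12]
r6 m[H→φ8] = [14, 25, 16, 9]
r6 m[P→φ0] = [15, 12, 14, 8]
r6 m[P→φ1] = [16, 19, 14, 9]
r6 m[P→φ2] = [16, 17, 13, 8]
r6 m[P→φ3] = [19, 21, 19, 11]
r6 m[Q→φ1] = [6, 15, 3, 3]
r6 m[Q→φ4] = [10, 17, 9, 12]
r6 m[Q→φ6] = [16, 18, 12, 9]
r6 m[L→φ1] = [0, 0, 0, 0]
r7 m[φ0→S] = [15, 9, 13, 12]
r7 m[φ0→P] = [7, 11, 6, 4]
r7 m[φ1→P] = [6, 4, 6, 3]
r7 m[φ1→Q] = [10, 10, 9, 9]
r7 m[φ1→L] = [12, 13, 15, 12]
r7 m[φ2→H] = [11, 17, 13, 9]
r7 m[φ2→P] = [6, 6, 7, 4]
r7 m[φ3→R] = [19, 13, 12, 13]
r7 m[φ3→P] = [3, 2, 1, 1]
r7 m[φ4→Q] = [6, 8, 3, 0]
r7 m[φ5→H] = [3, 8, 3, 0]
r7 m[φ6→Q] = [0, 7, 0, 3]
r7 m[φ7→S] = [5, 3, 9, 7]
r7 m[φ8→H] = [4, 6, 5, 3]
r7 m[S→φ0] = [5, 3, 9, 7]
r7 m[S→φ7] = [15, 9, 13, 12]
r7 m[R→φ3] = [0, 0, 0, 0]
r7 m[H→φ2] = [7, 14, 8, 3]
r7 m[H→φ5] = [15, 23, 18, 12]
r7 m[H→φ8] = [14, 25, 16, 9]
r7 m[P→φ0] = [15, 12, 14, 8]
r7 m[P→φ1] = [16, 19, 14, 9]
r7 m[P→φ2] = [16, 17, 13, 8]
r7 m[P→φ3] = [19, 21, 19, 11]
r7 m[Q→φ1] = [6, 15, 3, 3]
r7 m[Q→φ4] = [10, 17, 9, 12]
r7 m[Q→φ6] = [16, 18, 12, 9]
r7 m[L→φ1] = [0, 0, 0, 0]
fixed point reached at round 7
traceback from S: (S=1, R=2, H=3, P=3, Q=2, L=3), score=12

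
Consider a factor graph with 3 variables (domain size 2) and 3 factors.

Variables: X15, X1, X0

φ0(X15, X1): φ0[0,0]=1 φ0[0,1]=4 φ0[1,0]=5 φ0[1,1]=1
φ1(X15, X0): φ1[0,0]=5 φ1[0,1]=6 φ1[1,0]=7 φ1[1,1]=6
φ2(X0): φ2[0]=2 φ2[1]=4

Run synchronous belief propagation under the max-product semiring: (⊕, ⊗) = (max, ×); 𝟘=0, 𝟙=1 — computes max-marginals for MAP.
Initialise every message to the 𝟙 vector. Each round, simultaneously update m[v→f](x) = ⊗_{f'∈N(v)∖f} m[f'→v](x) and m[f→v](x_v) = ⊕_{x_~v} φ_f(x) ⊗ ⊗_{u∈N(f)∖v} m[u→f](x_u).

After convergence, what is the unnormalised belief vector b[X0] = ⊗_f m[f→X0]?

init: all messages = 𝟙 over 2 values
r1 m[φ0→X15] = [4, 5]
r1 m[φ0→X1] = [5, 4]
r1 m[φ1→X15] = [6, 7]
r1 m[φ1→X0] = [7, 6]
r1 m[φ2→X0] = [2, 4]
r1 m[X15→φ0] = [1, 1]
r1 m[X15→φ1] = [1, 1]
r1 m[X1→φ0] = [1, 1]
r1 m[X0→φ1] = [1, 1]
r1 m[X0→φ2] = [1, 1]
r2 m[φ0→X15] = [4, 5]
r2 m[φ0→X1] = [5, 4]
r2 m[φ1→X15] = [6, 7]
r2 m[φ1→X0] = [7, 6]
r2 m[φ2→X0] = [2, 4]
r2 m[X15→φ0] = [6, 7]
r2 m[X15→φ1] = [4, 5]
r2 m[X1→φ0] = [1, 1]
r2 m[X0→φ1] = [2, 4]
r2 m[X0→φ2] = [7, 6]
r3 m[φ0→X15] = [4, 5]
r3 m[φ0→X1] = [35, 24]
r3 m[φ1→X15] = [24, 24]
r3 m[φ1→X0] = [35, 30]
r3 m[φ2→X0] = [2, 4]
r3 m[X15→φ0] = [6, 7]
r3 m[X15→φ1] = [4, 5]
r3 m[X1→φ0] = [1, 1]
r3 m[X0→φ1] = [2, 4]
r3 m[X0→φ2] = [7, 6]
r4 m[φ0→X15] = [4, 5]
r4 m[φ0→X1] = [35, 24]
r4 m[φ1→X15] = [24, 24]
r4 m[φ1→X0] = [35, 30]
r4 m[φ2→X0] = [2, 4]
r4 m[X15→φ0] = [24, 24]
r4 m[X15→φ1] = [4, 5]
r4 m[X1→φ0] = [1, 1]
r4 m[X0→φ1] = [2, 4]
r4 m[X0→φ2] = [35, 30]
r5 m[φ0→X15] = [4, 5]
r5 m[φ0→X1] = [120, 96]
r5 m[φ1→X15] = [24, 24]
r5 m[φ1→X0] = [35, 30]
r5 m[φ2→X0] = [2, 4]
r5 m[X15→φ0] = [24, 24]
r5 m[X15→φ1] = [4, 5]
r5 m[X1→φ0] = [1, 1]
r5 m[X0→φ1] = [2, 4]
r5 m[X0→φ2] = [35, 30]
r6 m[φ0→X15] = [4, 5]
r6 m[φ0→X1] = [120, 96]
r6 m[φ1→X15] = [24, 24]
r6 m[φ1→X0] = [35, 30]
r6 m[φ2→X0] = [2, 4]
r6 m[X15→φ0] = [24, 24]
r6 m[X15→φ1] = [4, 5]
r6 m[X1→φ0] = [1, 1]
r6 m[X0→φ1] = [2, 4]
r6 m[X0→φ2] = [35, 30]
fixed point reached at round 6
b[X0] = ⊗ incoming = [70, 120]

b[X0] = [70, 120]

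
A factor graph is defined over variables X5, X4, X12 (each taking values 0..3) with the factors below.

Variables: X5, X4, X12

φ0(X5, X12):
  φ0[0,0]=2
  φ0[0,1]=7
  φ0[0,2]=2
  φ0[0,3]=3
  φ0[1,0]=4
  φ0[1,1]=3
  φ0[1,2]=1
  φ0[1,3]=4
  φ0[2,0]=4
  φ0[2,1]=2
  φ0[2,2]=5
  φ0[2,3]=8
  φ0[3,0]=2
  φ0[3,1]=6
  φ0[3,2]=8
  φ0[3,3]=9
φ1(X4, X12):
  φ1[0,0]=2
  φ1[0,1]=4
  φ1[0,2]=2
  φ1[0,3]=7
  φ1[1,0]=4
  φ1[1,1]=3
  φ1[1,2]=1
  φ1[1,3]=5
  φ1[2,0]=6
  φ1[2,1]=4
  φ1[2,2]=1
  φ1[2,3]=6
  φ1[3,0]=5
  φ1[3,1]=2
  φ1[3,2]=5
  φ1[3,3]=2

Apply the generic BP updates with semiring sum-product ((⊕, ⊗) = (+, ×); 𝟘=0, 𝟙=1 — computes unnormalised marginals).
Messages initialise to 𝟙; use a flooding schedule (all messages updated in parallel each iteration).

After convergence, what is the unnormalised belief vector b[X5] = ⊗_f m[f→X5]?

b[X5] = [203, 196, 299, 364]

init: all messages = 𝟙 over 4 values
r1 m[φ0→X5] = [14, 12, 19, 25]
r1 m[φ0→X12] = [12, 18, 16, 24]
r1 m[φ1→X4] = [15, 13, 17, 14]
r1 m[φ1→X12] = [17, 13, 9, 20]
r1 m[X5→φ0] = [1, 1, 1, 1]
r1 m[X4→φ1] = [1, 1, 1, 1]
r1 m[X12→φ0] = [1, 1, 1, 1]
r1 m[X12→φ1] = [1, 1, 1, 1]
r2 m[φ0→X5] = [14, 12, 19, 25]
r2 m[φ0→X12] = [12, 18, 16, 24]
r2 m[φ1→X4] = [15, 13, 17, 14]
r2 m[φ1→X12] = [17, 13, 9, 20]
r2 m[X5→φ0] = [1, 1, 1, 1]
r2 m[X4→φ1] = [1, 1, 1, 1]
r2 m[X12→φ0] = [17, 13, 9, 20]
r2 m[X12→φ1] = [12, 18, 16, 24]
r3 m[φ0→X5] = [203, 196, 299, 364]
r3 m[φ0→X12] = [12, 18, 16, 24]
r3 m[φ1→X4] = [296, 238, 304, 224]
r3 m[φ1→X12] = [17, 13, 9, 20]
r3 m[X5→φ0] = [1, 1, 1, 1]
r3 m[X4→φ1] = [1, 1, 1, 1]
r3 m[X12→φ0] = [17, 13, 9, 20]
r3 m[X12→φ1] = [12, 18, 16, 24]
r4 m[φ0→X5] = [203, 196, 299, 364]
r4 m[φ0→X12] = [12, 18, 16, 24]
r4 m[φ1→X4] = [296, 238, 304, 224]
r4 m[φ1→X12] = [17, 13, 9, 20]
r4 m[X5→φ0] = [1, 1, 1, 1]
r4 m[X4→φ1] = [1, 1, 1, 1]
r4 m[X12→φ0] = [17, 13, 9, 20]
r4 m[X12→φ1] = [12, 18, 16, 24]
fixed point reached at round 4
b[X5] = ⊗ incoming = [203, 196, 299, 364]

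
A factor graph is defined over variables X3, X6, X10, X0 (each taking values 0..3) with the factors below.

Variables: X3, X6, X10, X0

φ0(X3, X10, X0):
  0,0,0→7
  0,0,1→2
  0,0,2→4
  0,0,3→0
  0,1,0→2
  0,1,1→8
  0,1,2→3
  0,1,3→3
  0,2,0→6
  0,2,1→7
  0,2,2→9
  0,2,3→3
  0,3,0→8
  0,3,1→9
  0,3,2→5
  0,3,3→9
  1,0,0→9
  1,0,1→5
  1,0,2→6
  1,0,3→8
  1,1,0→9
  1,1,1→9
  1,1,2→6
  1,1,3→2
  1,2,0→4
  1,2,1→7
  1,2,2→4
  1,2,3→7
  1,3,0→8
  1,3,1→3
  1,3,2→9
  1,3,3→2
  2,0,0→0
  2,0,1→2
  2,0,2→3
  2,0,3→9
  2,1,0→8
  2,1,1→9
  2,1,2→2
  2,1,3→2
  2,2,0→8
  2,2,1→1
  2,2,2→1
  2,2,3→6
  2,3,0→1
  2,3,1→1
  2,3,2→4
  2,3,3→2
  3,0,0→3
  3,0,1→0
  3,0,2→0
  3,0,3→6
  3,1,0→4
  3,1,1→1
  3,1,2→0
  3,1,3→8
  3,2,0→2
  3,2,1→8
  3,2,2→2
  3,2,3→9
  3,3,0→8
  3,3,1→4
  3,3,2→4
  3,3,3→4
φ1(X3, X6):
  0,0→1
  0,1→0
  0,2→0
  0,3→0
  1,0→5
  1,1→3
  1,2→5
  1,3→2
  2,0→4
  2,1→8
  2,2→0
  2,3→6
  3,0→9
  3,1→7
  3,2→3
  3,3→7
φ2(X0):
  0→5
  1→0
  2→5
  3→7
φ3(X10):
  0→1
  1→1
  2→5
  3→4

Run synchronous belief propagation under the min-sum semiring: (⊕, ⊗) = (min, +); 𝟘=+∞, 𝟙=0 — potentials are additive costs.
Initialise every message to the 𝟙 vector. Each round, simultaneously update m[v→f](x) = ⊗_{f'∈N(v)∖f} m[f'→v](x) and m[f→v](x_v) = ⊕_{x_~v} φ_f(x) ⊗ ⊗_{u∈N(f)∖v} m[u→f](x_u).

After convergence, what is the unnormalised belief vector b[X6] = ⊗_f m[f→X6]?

b[X6] = [4, 3, 3, 3]

init: all messages = 𝟙 over 4 values
r1 m[φ0→X3] = [0, 2, 0, 0]
r1 m[φ0→X10] = [0, 0, 1, 1]
r1 m[φ0→X0] = [0, 0, 0, 0]
r1 m[φ1→X3] = [0, 2, 0, 3]
r1 m[φ1→X6] = [1, 0, 0, 0]
r1 m[φ2→X0] = [5, 0, 5, 7]
r1 m[φ3→X10] = [1, 1, 5, 4]
r1 m[X3→φ0] = [0, 0, 0, 0]
r1 m[X3→φ1] = [0, 0, 0, 0]
r1 m[X6→φ1] = [0, 0, 0, 0]
r1 m[X10→φ0] = [0, 0, 0, 0]
r1 m[X10→φ3] = [0, 0, 0, 0]
r1 m[X0→φ0] = [0, 0, 0, 0]
r1 m[X0→φ2] = [0, 0, 0, 0]
r2 m[φ0→X3] = [0, 2, 0, 0]
r2 m[φ0→X10] = [0, 0, 1, 1]
r2 m[φ0→X0] = [0, 0, 0, 0]
r2 m[φ1→X3] = [0, 2, 0, 3]
r2 m[φ1→X6] = [1, 0, 0, 0]
r2 m[φ2→X0] = [5, 0, 5, 7]
r2 m[φ3→X10] = [1, 1, 5, 4]
r2 m[X3→φ0] = [0, 2, 0, 3]
r2 m[X3→φ1] = [0, 2, 0, 0]
r2 m[X6→φ1] = [0, 0, 0, 0]
r2 m[X10→φ0] = [1, 1, 5, 4]
r2 m[X10→φ3] = [0, 0, 1, 1]
r2 m[X0→φ0] = [5, 0, 5, 7]
r2 m[X0→φ2] = [0, 0, 0, 0]
r3 m[φ0→X3] = [3, 6, 3, 1]
r3 m[φ0→X10] = [2, 4, 1, 1]
r3 m[φ0→X0] = [1, 3, 3, 1]
r3 m[φ1→X3] = [0, 2, 0, 3]
r3 m[φ1→X6] = [1, 0, 0, 0]
r3 m[φ2→X0] = [5, 0, 5, 7]
r3 m[φ3→X10] = [1, 1, 5, 4]
r3 m[X3→φ0] = [0, 2, 0, 3]
r3 m[X3→φ1] = [0, 2, 0, 0]
r3 m[X6→φ1] = [0, 0, 0, 0]
r3 m[X10→φ0] = [1, 1, 5, 4]
r3 m[X10→φ3] = [0, 0, 1, 1]
r3 m[X0→φ0] = [5, 0, 5, 7]
r3 m[X0→φ2] = [0, 0, 0, 0]
r4 m[φ0→X3] = [3, 6, 3, 1]
r4 m[φ0→X10] = [2, 4, 1, 1]
r4 m[φ0→X0] = [1, 3, 3, 1]
r4 m[φ1→X3] = [0, 2, 0, 3]
r4 m[φ1→X6] = [1, 0, 0, 0]
r4 m[φ2→X0] = [5, 0, 5, 7]
r4 m[φ3→X10] = [1, 1, 5, 4]
r4 m[X3→φ0] = [0, 2, 0, 3]
r4 m[X3→φ1] = [3, 6, 3, 1]
r4 m[X6→φ1] = [0, 0, 0, 0]
r4 m[X10→φ0] = [1, 1, 5, 4]
r4 m[X10→φ3] = [2, 4, 1, 1]
r4 m[X0→φ0] = [5, 0, 5, 7]
r4 m[X0→φ2] = [1, 3, 3, 1]
r5 m[φ0→X3] = [3, 6, 3, 1]
r5 m[φ0→X10] = [2, 4, 1, 1]
r5 m[φ0→X0] = [1, 3, 3, 1]
r5 m[φ1→X3] = [0, 2, 0, 3]
r5 m[φ1→X6] = [4, 3, 3, 3]
r5 m[φ2→X0] = [5, 0, 5, 7]
r5 m[φ3→X10] = [1, 1, 5, 4]
r5 m[X3→φ0] = [0, 2, 0, 3]
r5 m[X3→φ1] = [3, 6, 3, 1]
r5 m[X6→φ1] = [0, 0, 0, 0]
r5 m[X10→φ0] = [1, 1, 5, 4]
r5 m[X10→φ3] = [2, 4, 1, 1]
r5 m[X0→φ0] = [5, 0, 5, 7]
r5 m[X0→φ2] = [1, 3, 3, 1]
r6 m[φ0→X3] = [3, 6, 3, 1]
r6 m[φ0→X10] = [2, 4, 1, 1]
r6 m[φ0→X0] = [1, 3, 3, 1]
r6 m[φ1→X3] = [0, 2, 0, 3]
r6 m[φ1→X6] = [4, 3, 3, 3]
r6 m[φ2→X0] = [5, 0, 5, 7]
r6 m[φ3→X10] = [1, 1, 5, 4]
r6 m[X3→φ0] = [0, 2, 0, 3]
r6 m[X3→φ1] = [3, 6, 3, 1]
r6 m[X6→φ1] = [0, 0, 0, 0]
r6 m[X10→φ0] = [1, 1, 5, 4]
r6 m[X10→φ3] = [2, 4, 1, 1]
r6 m[X0→φ0] = [5, 0, 5, 7]
r6 m[X0→φ2] = [1, 3, 3, 1]
fixed point reached at round 6
b[X6] = ⊗ incoming = [4, 3, 3, 3]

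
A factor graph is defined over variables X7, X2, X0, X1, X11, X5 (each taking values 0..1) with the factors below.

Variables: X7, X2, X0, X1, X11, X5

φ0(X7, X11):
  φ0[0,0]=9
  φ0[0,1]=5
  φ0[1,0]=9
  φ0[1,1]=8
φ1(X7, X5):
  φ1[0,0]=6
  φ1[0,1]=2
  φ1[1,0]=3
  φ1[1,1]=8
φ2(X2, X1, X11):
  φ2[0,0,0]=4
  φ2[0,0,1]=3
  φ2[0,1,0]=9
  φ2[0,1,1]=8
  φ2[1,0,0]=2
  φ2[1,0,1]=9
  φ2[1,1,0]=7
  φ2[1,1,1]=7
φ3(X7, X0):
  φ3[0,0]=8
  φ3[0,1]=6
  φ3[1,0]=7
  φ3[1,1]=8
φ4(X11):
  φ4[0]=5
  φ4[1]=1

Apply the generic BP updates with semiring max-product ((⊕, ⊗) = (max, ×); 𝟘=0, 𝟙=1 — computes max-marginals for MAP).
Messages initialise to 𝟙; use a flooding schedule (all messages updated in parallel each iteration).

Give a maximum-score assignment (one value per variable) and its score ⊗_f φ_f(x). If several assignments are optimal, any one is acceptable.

init: all messages = 𝟙 over 2 values
r1 m[φ0→X7] = [9, 9]
r1 m[φ0→X11] = [9, 8]
r1 m[φ1→X7] = [6, 8]
r1 m[φ1→X5] = [6, 8]
r1 m[φ2→X2] = [9, 9]
r1 m[φ2→X1] = [9, 9]
r1 m[φ2→X11] = [9, 9]
r1 m[φ3→X7] = [8, 8]
r1 m[φ3→X0] = [8, 8]
r1 m[φ4→X11] = [5, 1]
r1 m[X7→φ0] = [1, 1]
r1 m[X7→φ1] = [1, 1]
r1 m[X7→φ3] = [1, 1]
r1 m[X2→φ2] = [1, 1]
r1 m[X0→φ3] = [1, 1]
r1 m[X1→φ2] = [1, 1]
r1 m[X11→φ0] = [1, 1]
r1 m[X11→φ2] = [1, 1]
r1 m[X11→φ4] = [1, 1]
r1 m[X5→φ1] = [1, 1]
r2 m[φ0→X7] = [9, 9]
r2 m[φ0→X11] = [9, 8]
r2 m[φ1→X7] = [6, 8]
r2 m[φ1→X5] = [6, 8]
r2 m[φ2→X2] = [9, 9]
r2 m[φ2→X1] = [9, 9]
r2 m[φ2→X11] = [9, 9]
r2 m[φ3→X7] = [8, 8]
r2 m[φ3→X0] = [8, 8]
r2 m[φ4→X11] = [5, 1]
r2 m[X7→φ0] = [48, 64]
r2 m[X7→φ1] = [72, 72]
r2 m[X7→φ3] = [54, 72]
r2 m[X2→φ2] = [1, 1]
r2 m[X0→φ3] = [1, 1]
r2 m[X1→φ2] = [1, 1]
r2 m[X11→φ0] = [45, 9]
r2 m[X11→φ2] = [45, 8]
r2 m[X11→φ4] = [81, 72]
r2 m[X5→φ1] = [1, 1]
r3 m[φ0→X7] = [405, 405]
r3 m[φ0→X11] = [576, 512]
r3 m[φ1→X7] = [6, 8]
r3 m[φ1→X5] = [432, 576]
r3 m[φ2→X2] = [405, 315]
r3 m[φ2→X1] = [180, 405]
r3 m[φ2→X11] = [9, 9]
r3 m[φ3→X7] = [8, 8]
r3 m[φ3→X0] = [504, 576]
r3 m[φ4→X11] = [5, 1]
r3 m[X7→φ0] = [48, 64]
r3 m[X7→φ1] = [72, 72]
r3 m[X7→φ3] = [54, 72]
r3 m[X2→φ2] = [1, 1]
r3 m[X0→φ3] = [1, 1]
r3 m[X1→φ2] = [1, 1]
r3 m[X11→φ0] = [45, 9]
r3 m[X11→φ2] = [45, 8]
r3 m[X11→φ4] = [81, 72]
r3 m[X5→φ1] = [1, 1]
r4 m[φ0→X7] = [405, 405]
r4 m[φ0→X11] = [576, 512]
r4 m[φ1→X7] = [6, 8]
r4 m[φ1→X5] = [432, 576]
r4 m[φ2→X2] = [405, 315]
r4 m[φ2→X1] = [180, 405]
r4 m[φ2→X11] = [9, 9]
r4 m[φ3→X7] = [8, 8]
r4 m[φ3→X0] = [504, 576]
r4 m[φ4→X11] = [5, 1]
r4 m[X7→φ0] = [48, 64]
r4 m[X7→φ1] = [3240, 3240]
r4 m[X7→φ3] = [2430, 3240]
r4 m[X2→φ2] = [1, 1]
r4 m[X0→φ3] = [1, 1]
r4 m[X1→φ2] = [1, 1]
r4 m[X11→φ0] = [45, 9]
r4 m[X11→φ2] = [2880, 512]
r4 m[X11→φ4] = [5184, 4608]
r4 m[X5→φ1] = [1, 1]
r5 m[φ0→X7] = [405, 405]
r5 m[φ0→X11] = [576, 512]
r5 m[φ1→X7] = [6, 8]
r5 m[φ1→X5] = [19440, 25920]
r5 m[φ2→X2] = [25920, 20160]
r5 m[φ2→X1] = [11520, 25920]
r5 m[φ2→X11] = [9, 9]
r5 m[φ3→X7] = [8, 8]
r5 m[φ3→X0] = [22680, 25920]
r5 m[φ4→X11] = [5, 1]
r5 m[X7→φ0] = [48, 64]
r5 m[X7→φ1] = [3240, 3240]
r5 m[X7→φ3] = [2430, 3240]
r5 m[X2→φ2] = [1, 1]
r5 m[X0→φ3] = [1, 1]
r5 m[X1→φ2] = [1, 1]
r5 m[X11→φ0] = [45, 9]
r5 m[X11→φ2] = [2880, 512]
r5 m[X11→φ4] = [5184, 4608]
r5 m[X5→φ1] = [1, 1]
r6 m[φ0→X7] = [405, 405]
r6 m[φ0→X11] = [576, 512]
r6 m[φ1→X7] = [6, 8]
r6 m[φ1→X5] = [19440, 25920]
r6 m[φ2→X2] = [25920, 20160]
r6 m[φ2→X1] = [11520, 25920]
r6 m[φ2→X11] = [9, 9]
r6 m[φ3→X7] = [8, 8]
r6 m[φ3→X0] = [22680, 25920]
r6 m[φ4→X11] = [5, 1]
r6 m[X7→φ0] = [48, 64]
r6 m[X7→φ1] = [3240, 3240]
r6 m[X7→φ3] = [2430, 3240]
r6 m[X2→φ2] = [1, 1]
r6 m[X0→φ3] = [1, 1]
r6 m[X1→φ2] = [1, 1]
r6 m[X11→φ0] = [45, 9]
r6 m[X11→φ2] = [2880, 512]
r6 m[X11→φ4] = [5184, 4608]
r6 m[X5→φ1] = [1, 1]
fixed point reached at round 6
traceback from X7: (X7=1, X2=0, X0=1, X1=1, X11=0, X5=1), score=25920

assignment: (X7=1, X2=0, X0=1, X1=1, X11=0, X5=1); score = 25920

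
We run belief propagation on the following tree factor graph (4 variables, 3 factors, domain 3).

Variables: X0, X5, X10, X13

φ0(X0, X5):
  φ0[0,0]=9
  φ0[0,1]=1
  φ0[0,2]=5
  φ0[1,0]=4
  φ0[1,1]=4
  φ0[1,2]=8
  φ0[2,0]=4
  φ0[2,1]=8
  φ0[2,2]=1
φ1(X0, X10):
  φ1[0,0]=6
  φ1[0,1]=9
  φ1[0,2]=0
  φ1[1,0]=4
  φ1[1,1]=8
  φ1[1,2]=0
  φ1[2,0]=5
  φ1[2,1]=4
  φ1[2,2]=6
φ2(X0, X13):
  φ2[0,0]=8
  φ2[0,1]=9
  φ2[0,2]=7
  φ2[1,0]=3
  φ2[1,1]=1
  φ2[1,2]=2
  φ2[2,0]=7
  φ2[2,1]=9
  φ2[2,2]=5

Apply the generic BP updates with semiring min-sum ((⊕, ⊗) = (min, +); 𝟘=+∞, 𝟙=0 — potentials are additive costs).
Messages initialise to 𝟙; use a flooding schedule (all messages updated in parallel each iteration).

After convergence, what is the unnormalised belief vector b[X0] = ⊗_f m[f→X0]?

init: all messages = 𝟙 over 3 values
r1 m[φ0→X0] = [1, 4, 1]
r1 m[φ0→X5] = [4, 1, 1]
r1 m[φ1→X0] = [0, 0, 4]
r1 m[φ1→X10] = [4, 4, 0]
r1 m[φ2→X0] = [7, 1, 5]
r1 m[φ2→X13] = [3, 1, 2]
r1 m[X0→φ0] = [0, 0, 0]
r1 m[X0→φ1] = [0, 0, 0]
r1 m[X0→φ2] = [0, 0, 0]
r1 m[X5→φ0] = [0, 0, 0]
r1 m[X10→φ1] = [0, 0, 0]
r1 m[X13→φ2] = [0, 0, 0]
r2 m[φ0→X0] = [1, 4, 1]
r2 m[φ0→X5] = [4, 1, 1]
r2 m[φ1→X0] = [0, 0, 4]
r2 m[φ1→X10] = [4, 4, 0]
r2 m[φ2→X0] = [7, 1, 5]
r2 m[φ2→X13] = [3, 1, 2]
r2 m[X0→φ0] = [7, 1, 9]
r2 m[X0→φ1] = [8, 5, 6]
r2 m[X0→φ2] = [1, 4, 5]
r2 m[X5→φ0] = [0, 0, 0]
r2 m[X10→φ1] = [0, 0, 0]
r2 m[X13→φ2] = [0, 0, 0]
r3 m[φ0→X0] = [1, 4, 1]
r3 m[φ0→X5] = [5, 5, 9]
r3 m[φ1→X0] = [0, 0, 4]
r3 m[φ1→X10] = [9, 10, 5]
r3 m[φ2→X0] = [7, 1, 5]
r3 m[φ2→X13] = [7, 5, 6]
r3 m[X0→φ0] = [7, 1, 9]
r3 m[X0→φ1] = [8, 5, 6]
r3 m[X0→φ2] = [1, 4, 5]
r3 m[X5→φ0] = [0, 0, 0]
r3 m[X10→φ1] = [0, 0, 0]
r3 m[X13→φ2] = [0, 0, 0]
r4 m[φ0→X0] = [1, 4, 1]
r4 m[φ0→X5] = [5, 5, 9]
r4 m[φ1→X0] = [0, 0, 4]
r4 m[φ1→X10] = [9, 10, 5]
r4 m[φ2→X0] = [7, 1, 5]
r4 m[φ2→X13] = [7, 5, 6]
r4 m[X0→φ0] = [7, 1, 9]
r4 m[X0→φ1] = [8, 5, 6]
r4 m[X0→φ2] = [1, 4, 5]
r4 m[X5→φ0] = [0, 0, 0]
r4 m[X10→φ1] = [0, 0, 0]
r4 m[X13→φ2] = [0, 0, 0]
fixed point reached at round 4
b[X0] = ⊗ incoming = [8, 5, 10]

b[X0] = [8, 5, 10]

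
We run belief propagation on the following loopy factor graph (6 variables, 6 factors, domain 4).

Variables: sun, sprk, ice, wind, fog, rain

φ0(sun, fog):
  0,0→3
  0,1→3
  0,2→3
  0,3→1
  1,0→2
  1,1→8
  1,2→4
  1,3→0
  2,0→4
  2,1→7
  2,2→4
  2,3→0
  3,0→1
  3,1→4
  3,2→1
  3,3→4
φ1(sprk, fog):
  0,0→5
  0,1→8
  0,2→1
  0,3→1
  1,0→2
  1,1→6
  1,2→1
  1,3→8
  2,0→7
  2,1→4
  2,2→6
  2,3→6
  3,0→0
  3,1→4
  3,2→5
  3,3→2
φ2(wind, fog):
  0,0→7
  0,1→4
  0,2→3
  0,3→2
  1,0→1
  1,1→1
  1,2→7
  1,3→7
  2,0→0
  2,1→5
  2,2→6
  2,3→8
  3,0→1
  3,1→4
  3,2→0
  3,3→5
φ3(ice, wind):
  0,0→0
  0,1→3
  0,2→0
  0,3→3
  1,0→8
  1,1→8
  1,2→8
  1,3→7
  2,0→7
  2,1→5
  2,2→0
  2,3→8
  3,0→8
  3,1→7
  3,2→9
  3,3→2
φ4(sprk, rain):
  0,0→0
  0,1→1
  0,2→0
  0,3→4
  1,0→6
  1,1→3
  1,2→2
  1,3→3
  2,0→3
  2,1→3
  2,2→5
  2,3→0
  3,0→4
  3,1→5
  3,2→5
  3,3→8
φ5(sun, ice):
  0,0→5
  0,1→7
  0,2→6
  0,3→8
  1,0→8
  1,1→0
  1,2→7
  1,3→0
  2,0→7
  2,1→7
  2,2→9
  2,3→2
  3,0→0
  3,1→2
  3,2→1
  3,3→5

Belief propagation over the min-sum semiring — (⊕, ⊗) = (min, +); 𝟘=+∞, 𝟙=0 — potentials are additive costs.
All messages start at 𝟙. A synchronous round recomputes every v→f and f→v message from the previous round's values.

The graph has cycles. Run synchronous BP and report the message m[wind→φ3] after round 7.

message @ round 7 = [3, 6, 5, 2]

init: all messages = 𝟙 over 4 values
r1 m[φ0→sun] = [1, 0, 0, 1]
r1 m[φ0→fog] = [1, 3, 1, 0]
r1 m[φ1→sprk] = [1, 1, 4, 0]
r1 m[φ1→fog] = [0, 4, 1, 1]
r1 m[φ2→wind] = [2, 1, 0, 0]
r1 m[φ2→fog] = [0, 1, 0, 2]
r1 m[φ3→ice] = [0, 7, 0, 2]
r1 m[φ3→wind] = [0, 3, 0, 2]
r1 m[φ4→sprk] = [0, 2, 0, 4]
r1 m[φ4→rain] = [0, 1, 0, 0]
r1 m[φ5→sun] = [5, 0, 2, 0]
r1 m[φ5→ice] = [0, 0, 1, 0]
r1 m[sun→φ0] = [0, 0, 0, 0]
r1 m[sun→φ5] = [0, 0, 0, 0]
r1 m[sprk→φ1] = [0, 0, 0, 0]
r1 m[sprk→φ4] = [0, 0, 0, 0]
r1 m[ice→φ3] = [0, 0, 0, 0]
r1 m[ice→φ5] = [0, 0, 0, 0]
r1 m[wind→φ2] = [0, 0, 0, 0]
r1 m[wind→φ3] = [0, 0, 0, 0]
r1 m[fog→φ0] = [0, 0, 0, 0]
r1 m[fog→φ1] = [0, 0, 0, 0]
r1 m[fog→φ2] = [0, 0, 0, 0]
r1 m[rain→φ4] = [0, 0, 0, 0]
r2 m[φ0→sun] = [1, 0, 0, 1]
r2 m[φ0→fog] = [1, 3, 1, 0]
r2 m[φ1→sprk] = [1, 1, 4, 0]
r2 m[φ1→fog] = [0, 4, 1, 1]
r2 m[φ2→wind] = [2, 1, 0, 0]
r2 m[φ2→fog] = [0, 1, 0, 2]
r2 m[φ3→ice] = [0, 7, 0, 2]
r2 m[φ3→wind] = [0, 3, 0, 2]
r2 m[φ4→sprk] = [0, 2, 0, 4]
r2 m[φ4→rain] = [0, 1, 0, 0]
r2 m[φ5→sun] = [5, 0, 2, 0]
r2 m[φ5→ice] = [0, 0, 1, 0]
r2 m[sun→φ0] = [5, 0, 2, 0]
r2 m[sun→φ5] = [1, 0, 0, 1]
r2 m[sprk→φ1] = [0, 2, 0, 4]
r2 m[sprk→φ4] = [1, 1, 4, 0]
r2 m[ice→φ3] = [0, 0, 1, 0]
r2 m[ice→φ5] = [0, 7, 0, 2]
r2 m[wind→φ2] = [0, 3, 0, 2]
r2 m[wind→φ3] = [2, 1, 0, 0]
r2 m[fog→φ0] = [0, 5, 1, 3]
r2 m[fog→φ1] = [1, 4, 1, 2]
r2 m[fog→φ2] = [1, 7, 2, 1]
r2 m[rain→φ4] = [0, 0, 0, 0]
r3 m[φ0→sun] = [3, 2, 3, 1]
r3 m[φ0→fog] = [1, 4, 1, 0]
r3 m[φ1→sprk] = [2, 2, 7, 1]
r3 m[φ1→fog] = [4, 4, 1, 1]
r3 m[φ2→wind] = [3, 2, 1, 2]
r3 m[φ2→fog] = [0, 4, 2, 2]
r3 m[φ3→ice] = [0, 7, 0, 2]
r3 m[φ3→wind] = [0, 3, 0, 2]
r3 m[φ4→sprk] = [0, 2, 0, 4]
r3 m[φ4→rain] = [1, 2, 1, 4]
r3 m[φ5→sun] = [5, 2, 4, 0]
r3 m[φ5→ice] = [1, 0, 2, 0]
r3 m[sun→φ0] = [5, 0, 2, 0]
r3 m[sun→φ5] = [1, 0, 0, 1]
r3 m[sprk→φ1] = [0, 2, 0, 4]
r3 m[sprk→φ4] = [1, 1, 4, 0]
r3 m[ice→φ3] = [0, 0, 1, 0]
r3 m[ice→φ5] = [0, 7, 0, 2]
r3 m[wind→φ2] = [0, 3, 0, 2]
r3 m[wind→φ3] = [2, 1, 0, 0]
r3 m[fog→φ0] = [0, 5, 1, 3]
r3 m[fog→φ1] = [1, 4, 1, 2]
r3 m[fog→φ2] = [1, 7, 2, 1]
r3 m[rain→φ4] = [0, 0, 0, 0]
r4 m[φ0→sun] = [3, 2, 3, 1]
r4 m[φ0→fog] = [1, 4, 1, 0]
r4 m[φ1→sprk] = [2, 2, 7, 1]
r4 m[φ1→fog] = [4, 4, 1, 1]
r4 m[φ2→wind] = [3, 2, 1, 2]
r4 m[φ2→fog] = [0, 4, 2, 2]
r4 m[φ3→ice] = [0, 7, 0, 2]
r4 m[φ3→wind] = [0, 3, 0, 2]
r4 m[φ4→sprk] = [0, 2, 0, 4]
r4 m[φ4→rain] = [1, 2, 1, 4]
r4 m[φ5→sun] = [5, 2, 4, 0]
r4 m[φ5→ice] = [1, 0, 2, 0]
r4 m[sun→φ0] = [5, 2, 4, 0]
r4 m[sun→φ5] = [3, 2, 3, 1]
r4 m[sprk→φ1] = [0, 2, 0, 4]
r4 m[sprk→φ4] = [2, 2, 7, 1]
r4 m[ice→φ3] = [1, 0, 2, 0]
r4 m[ice→φ5] = [0, 7, 0, 2]
r4 m[wind→φ2] = [0, 3, 0, 2]
r4 m[wind→φ3] = [3, 2, 1, 2]
r4 m[fog→φ0] = [4, 8, 3, 3]
r4 m[fog→φ1] = [1, 8, 3, 2]
r4 m[fog→φ2] = [5, 8, 2, 1]
r4 m[rain→φ4] = [0, 0, 0, 0]
r5 m[φ0→sun] = [4, 3, 3, 4]
r5 m[φ0→fog] = [1, 4, 1, 2]
r5 m[φ1→sprk] = [3, 3, 8, 1]
r5 m[φ1→fog] = [4, 4, 1, 1]
r5 m[φ2→wind] = [3, 6, 5, 2]
r5 m[φ2→fog] = [0, 4, 2, 2]
r5 m[φ3→ice] = [1, 9, 1, 4]
r5 m[φ3→wind] = [1, 4, 1, 2]
r5 m[φ4→sprk] = [0, 2, 0, 4]
r5 m[φ4→rain] = [2, 3, 2, 5]
r5 m[φ5→sun] = [5, 2, 4, 0]
r5 m[φ5→ice] = [1, 2, 2, 2]
r5 m[sun→φ0] = [5, 2, 4, 0]
r5 m[sun→φ5] = [3, 2, 3, 1]
r5 m[sprk→φ1] = [0, 2, 0, 4]
r5 m[sprk→φ4] = [2, 2, 7, 1]
r5 m[ice→φ3] = [1, 0, 2, 0]
r5 m[ice→φ5] = [0, 7, 0, 2]
r5 m[wind→φ2] = [0, 3, 0, 2]
r5 m[wind→φ3] = [3, 2, 1, 2]
r5 m[fog→φ0] = [4, 8, 3, 3]
r5 m[fog→φ1] = [1, 8, 3, 2]
r5 m[fog→φ2] = [5, 8, 2, 1]
r5 m[rain→φ4] = [0, 0, 0, 0]
r6 m[φ0→sun] = [4, 3, 3, 4]
r6 m[φ0→fog] = [1, 4, 1, 2]
r6 m[φ1→sprk] = [3, 3, 8, 1]
r6 m[φ1→fog] = [4, 4, 1, 1]
r6 m[φ2→wind] = [3, 6, 5, 2]
r6 m[φ2→fog] = [0, 4, 2, 2]
r6 m[φ3→ice] = [1, 9, 1, 4]
r6 m[φ3→wind] = [1, 4, 1, 2]
r6 m[φ4→sprk] = [0, 2, 0, 4]
r6 m[φ4→rain] = [2, 3, 2, 5]
r6 m[φ5→sun] = [5, 2, 4, 0]
r6 m[φ5→ice] = [1, 2, 2, 2]
r6 m[sun→φ0] = [5, 2, 4, 0]
r6 m[sun→φ5] = [4, 3, 3, 4]
r6 m[sprk→φ1] = [0, 2, 0, 4]
r6 m[sprk→φ4] = [3, 3, 8, 1]
r6 m[ice→φ3] = [1, 2, 2, 2]
r6 m[ice→φ5] = [1, 9, 1, 4]
r6 m[wind→φ2] = [1, 4, 1, 2]
r6 m[wind→φ3] = [3, 6, 5, 2]
r6 m[fog→φ0] = [4, 8, 3, 3]
r6 m[fog→φ1] = [1, 8, 3, 4]
r6 m[fog→φ2] = [5, 8, 2, 3]
r6 m[rain→φ4] = [0, 0, 0, 0]
r7 m[φ0→sun] = [4, 3, 3, 4]
r7 m[φ0→fog] = [1, 4, 1, 2]
r7 m[φ1→sprk] = [4, 3, 8, 1]
r7 m[φ1→fog] = [4, 4, 1, 1]
r7 m[φ2→wind] = [5, 6, 5, 2]
r7 m[φ2→fog] = [1, 5, 2, 3]
r7 m[φ3→ice] = [3, 9, 5, 4]
r7 m[φ3→wind] = [1, 4, 1, 4]
r7 m[φ4→sprk] = [0, 2, 0, 4]
r7 m[φ4→rain] = [3, 4, 3, 6]
r7 m[φ5→sun] = [6, 4, 6, 1]
r7 m[φ5→ice] = [4, 3, 5, 3]
r7 m[sun→φ0] = [5, 2, 4, 0]
r7 m[sun→φ5] = [4, 3, 3, 4]
r7 m[sprk→φ1] = [0, 2, 0, 4]
r7 m[sprk→φ4] = [3, 3, 8, 1]
r7 m[ice→φ3] = [1, 2, 2, 2]
r7 m[ice→φ5] = [1, 9, 1, 4]
r7 m[wind→φ2] = [1, 4, 1, 2]
r7 m[wind→φ3] = [3, 6, 5, 2]
r7 m[fog→φ0] = [4, 8, 3, 3]
r7 m[fog→φ1] = [1, 8, 3, 4]
r7 m[fog→φ2] = [5, 8, 2, 3]
r7 m[rain→φ4] = [0, 0, 0, 0]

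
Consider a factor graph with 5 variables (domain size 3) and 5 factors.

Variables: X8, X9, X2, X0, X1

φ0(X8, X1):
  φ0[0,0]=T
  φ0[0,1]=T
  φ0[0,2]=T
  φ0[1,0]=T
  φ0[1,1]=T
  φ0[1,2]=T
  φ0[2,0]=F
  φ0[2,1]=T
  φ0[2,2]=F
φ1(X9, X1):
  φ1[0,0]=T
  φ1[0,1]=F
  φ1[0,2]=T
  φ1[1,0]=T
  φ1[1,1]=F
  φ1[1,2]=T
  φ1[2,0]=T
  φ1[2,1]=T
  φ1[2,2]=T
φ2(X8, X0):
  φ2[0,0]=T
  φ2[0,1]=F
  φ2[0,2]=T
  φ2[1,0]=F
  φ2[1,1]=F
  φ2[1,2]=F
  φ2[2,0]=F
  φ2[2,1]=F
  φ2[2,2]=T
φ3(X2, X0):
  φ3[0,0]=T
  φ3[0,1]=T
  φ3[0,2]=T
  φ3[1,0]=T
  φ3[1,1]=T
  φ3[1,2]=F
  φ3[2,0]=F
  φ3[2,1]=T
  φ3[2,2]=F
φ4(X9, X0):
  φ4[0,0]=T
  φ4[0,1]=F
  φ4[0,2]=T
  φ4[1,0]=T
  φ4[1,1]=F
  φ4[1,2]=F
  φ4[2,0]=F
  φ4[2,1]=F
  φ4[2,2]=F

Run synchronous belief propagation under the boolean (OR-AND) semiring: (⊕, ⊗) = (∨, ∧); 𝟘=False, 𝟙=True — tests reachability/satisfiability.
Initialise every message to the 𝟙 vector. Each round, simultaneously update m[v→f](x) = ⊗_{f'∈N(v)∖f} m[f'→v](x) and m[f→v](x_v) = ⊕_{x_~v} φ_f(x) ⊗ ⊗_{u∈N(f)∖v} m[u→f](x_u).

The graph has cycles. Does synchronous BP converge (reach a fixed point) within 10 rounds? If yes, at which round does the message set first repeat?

CONVERGED at round 7

init: all messages = 𝟙 over 3 values
r1 m[φ0→X8] = [T, T, T]
r1 m[φ0→X1] = [T, T, T]
r1 m[φ1→X9] = [T, T, T]
r1 m[φ1→X1] = [T, T, T]
r1 m[φ2→X8] = [T, F, T]
r1 m[φ2→X0] = [T, F, T]
r1 m[φ3→X2] = [T, T, T]
r1 m[φ3→X0] = [T, T, T]
r1 m[φ4→X9] = [T, T, F]
r1 m[φ4→X0] = [T, F, T]
r1 m[X8→φ0] = [T, T, T]
r1 m[X8→φ2] = [T, T, T]
r1 m[X9→φ1] = [T, T, T]
r1 m[X9→φ4] = [T, T, T]
r1 m[X2→φ3] = [T, T, T]
r1 m[X0→φ2] = [T, T, T]
r1 m[X0→φ3] = [T, T, T]
r1 m[X0→φ4] = [T, T, T]
r1 m[X1→φ0] = [T, T, T]
r1 m[X1→φ1] = [T, T, T]
r2 m[φ0→X8] = [T, T, T]
r2 m[φ0→X1] = [T, T, T]
r2 m[φ1→X9] = [T, T, T]
r2 m[φ1→X1] = [T, T, T]
r2 m[φ2→X8] = [T, F, T]
r2 m[φ2→X0] = [T, F, T]
r2 m[φ3→X2] = [T, T, T]
r2 m[φ3→X0] = [T, T, T]
r2 m[φ4→X9] = [T, T, F]
r2 m[φ4→X0] = [T, F, T]
r2 m[X8→φ0] = [T, F, T]
r2 m[X8→φ2] = [T, T, T]
r2 m[X9→φ1] = [T, T, F]
r2 m[X9→φ4] = [T, T, T]
r2 m[X2→φ3] = [T, T, T]
r2 m[X0→φ2] = [T, F, T]
r2 m[X0→φ3] = [T, F, T]
r2 m[X0→φ4] = [T, F, T]
r2 m[X1→φ0] = [T, T, T]
r2 m[X1→φ1] = [T, T, T]
r3 m[φ0→X8] = [T, T, T]
r3 m[φ0→X1] = [T, T, T]
r3 m[φ1→X9] = [T, T, T]
r3 m[φ1→X1] = [T, F, T]
r3 m[φ2→X8] = [T, F, T]
r3 m[φ2→X0] = [T, F, T]
r3 m[φ3→X2] = [T, T, F]
r3 m[φ3→X0] = [T, T, T]
r3 m[φ4→X9] = [T, T, F]
r3 m[φ4→X0] = [T, F, T]
r3 m[X8→φ0] = [T, F, T]
r3 m[X8→φ2] = [T, T, T]
r3 m[X9→φ1] = [T, T, F]
r3 m[X9→φ4] = [T, T, T]
r3 m[X2→φ3] = [T, T, T]
r3 m[X0→φ2] = [T, F, T]
r3 m[X0→φ3] = [T, F, T]
r3 m[X0→φ4] = [T, F, T]
r3 m[X1→φ0] = [T, T, T]
r3 m[X1→φ1] = [T, T, T]
r4 m[φ0→X8] = [T, T, T]
r4 m[φ0→X1] = [T, T, T]
r4 m[φ1→X9] = [T, T, T]
r4 m[φ1→X1] = [T, F, T]
r4 m[φ2→X8] = [T, F, T]
r4 m[φ2→X0] = [T, F, T]
r4 m[φ3→X2] = [T, T, F]
r4 m[φ3→X0] = [T, T, T]
r4 m[φ4→X9] = [T, T, F]
r4 m[φ4→X0] = [T, F, T]
r4 m[X8→φ0] = [T, F, T]
r4 m[X8→φ2] = [T, T, T]
r4 m[X9→φ1] = [T, T, F]
r4 m[X9→φ4] = [T, T, T]
r4 m[X2→φ3] = [T, T, T]
r4 m[X0→φ2] = [T, F, T]
r4 m[X0→φ3] = [T, F, T]
r4 m[X0→φ4] = [T, F, T]
r4 m[X1→φ0] = [T, F, T]
r4 m[X1→φ1] = [T, T, T]
r5 m[φ0→X8] = [T, T, F]
r5 m[φ0→X1] = [T, T, T]
r5 m[φ1→X9] = [T, T, T]
r5 m[φ1→X1] = [T, F, T]
r5 m[φ2→X8] = [T, F, T]
r5 m[φ2→X0] = [T, F, T]
r5 m[φ3→X2] = [T, T, F]
r5 m[φ3→X0] = [T, T, T]
r5 m[φ4→X9] = [T, T, F]
r5 m[φ4→X0] = [T, F, T]
r5 m[X8→φ0] = [T, F, T]
r5 m[X8→φ2] = [T, T, T]
r5 m[X9→φ1] = [T, T, F]
r5 m[X9→φ4] = [T, T, T]
r5 m[X2→φ3] = [T, T, T]
r5 m[X0→φ2] = [T, F, T]
r5 m[X0→φ3] = [T, F, T]
r5 m[X0→φ4] = [T, F, T]
r5 m[X1→φ0] = [T, F, T]
r5 m[X1→φ1] = [T, T, T]
r6 m[φ0→X8] = [T, T, F]
r6 m[φ0→X1] = [T, T, T]
r6 m[φ1→X9] = [T, T, T]
r6 m[φ1→X1] = [T, F, T]
r6 m[φ2→X8] = [T, F, T]
r6 m[φ2→X0] = [T, F, T]
r6 m[φ3→X2] = [T, T, F]
r6 m[φ3→X0] = [T, T, T]
r6 m[φ4→X9] = [T, T, F]
r6 m[φ4→X0] = [T, F, T]
r6 m[X8→φ0] = [T, F, T]
r6 m[X8→φ2] = [T, T, F]
r6 m[X9→φ1] = [T, T, F]
r6 m[X9→φ4] = [T, T, T]
r6 m[X2→φ3] = [T, T, T]
r6 m[X0→φ2] = [T, F, T]
r6 m[X0→φ3] = [T, F, T]
r6 m[X0→φ4] = [T, F, T]
r6 m[X1→φ0] = [T, F, T]
r6 m[X1→φ1] = [T, T, T]
r7 m[φ0→X8] = [T, T, F]
r7 m[φ0→X1] = [T, T, T]
r7 m[φ1→X9] = [T, T, T]
r7 m[φ1→X1] = [T, F, T]
r7 m[φ2→X8] = [T, F, T]
r7 m[φ2→X0] = [T, F, T]
r7 m[φ3→X2] = [T, T, F]
r7 m[φ3→X0] = [T, T, T]
r7 m[φ4→X9] = [T, T, F]
r7 m[φ4→X0] = [T, F, T]
r7 m[X8→φ0] = [T, F, T]
r7 m[X8→φ2] = [T, T, F]
r7 m[X9→φ1] = [T, T, F]
r7 m[X9→φ4] = [T, T, T]
r7 m[X2→φ3] = [T, T, T]
r7 m[X0→φ2] = [T, F, T]
r7 m[X0→φ3] = [T, F, T]
r7 m[X0→φ4] = [T, F, T]
r7 m[X1→φ0] = [T, F, T]
r7 m[X1→φ1] = [T, T, T]
fixed point reached at round 7
messages reach a fixed point at round 7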